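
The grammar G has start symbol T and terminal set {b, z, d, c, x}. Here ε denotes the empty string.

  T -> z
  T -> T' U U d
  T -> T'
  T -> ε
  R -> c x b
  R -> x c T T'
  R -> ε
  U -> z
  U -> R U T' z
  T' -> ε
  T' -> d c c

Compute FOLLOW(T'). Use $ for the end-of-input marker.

{$, c, d, x, z}

FIRST(R): from R->c x b we get {c}; from R->x c T T' we get {x}; from R->ε we get {ε}. So FIRST(R) = {ε, c, x}.
FIRST(T'): from T'->ε we get {ε}; from T'->d c c we get {d}. So FIRST(T') = {ε, d}.
FIRST(U): from U->z we get {z}; from U->R U T' z we get {c, x, z}. So FIRST(U) = {c, x, z}.
FIRST(T): from T->z we get {z}; from T->T' U U d we get {c, d, x, z}; from T->T' we get {ε, d}; from T->ε we get {ε}. So FIRST(T) = {ε, c, d, x, z}.
FOLLOW(T) includes $ since T is the start symbol.
FOLLOW(R): in U->R U T' z, R is followed by U T' z with FIRST {c, x, z}. Thus FOLLOW(R) = {c, x, z}.
FOLLOW(T): in R->x c T T', T is followed by T' with FIRST {ε, d}; in R->x c T T', the suffix after T is nullable, so FOLLOW(T) ⊇ FOLLOW(R) = {c, x, z}. Thus FOLLOW(T) = {$, c, d, x, z}.
FOLLOW(U): in T->T' U U d (occurrence 1), U is followed by U d with FIRST {c, x, z}; in T->T' U U d (occurrence 2), U is followed by d with FIRST {d}; in U->R U T' z, U is followed by T' z with FIRST {d, z}. Thus FOLLOW(U) = {c, d, x, z}.
FOLLOW(T'): in T->T' U U d, T' is followed by U U d with FIRST {c, x, z}; in T->T', the suffix after T' is empty, so FOLLOW(T') ⊇ FOLLOW(T) = {$, c, d, x, z}; in R->x c T T', the suffix after T' is empty, so FOLLOW(T') ⊇ FOLLOW(R) = {c, x, z}; in U->R U T' z, T' is followed by z with FIRST {z}. Thus FOLLOW(T') = {$, c, d, x, z}.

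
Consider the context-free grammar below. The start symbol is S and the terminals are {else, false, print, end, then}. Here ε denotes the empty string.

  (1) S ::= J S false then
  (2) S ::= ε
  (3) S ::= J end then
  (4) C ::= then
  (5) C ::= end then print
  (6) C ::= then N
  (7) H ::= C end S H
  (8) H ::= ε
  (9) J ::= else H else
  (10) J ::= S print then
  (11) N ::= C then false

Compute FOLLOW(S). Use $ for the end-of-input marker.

FIRST(C) = {end, then}
FIRST(H) = {ε, end, then}  (via C end S H)
FIRST(N) = {end, then}  (via C then false)
FIRST(S) = {ε, else, print}  (via J S false then, J end then)
FIRST(J) = {else, print}  (via S print then)
FOLLOW(S) includes $ since S is the start symbol.
FOLLOW(C): in H::=C end S H, C is followed by end S H with FIRST {end}; in N::=C then false, C is followed by then false with FIRST {then}. Thus FOLLOW(C) = {end, then}.
FOLLOW(H): in H::=C end S H, the suffix after H is empty (adds nothing new); in J::=else H else, H is followed by else with FIRST {else}. Thus FOLLOW(H) = {else}.
FOLLOW(S): in S::=J S false then, S is followed by false then with FIRST {false}; in H::=C end S H, S is followed by H with FIRST {ε, end, then}; in H::=C end S H, the suffix after S is nullable, so FOLLOW(S) ⊇ FOLLOW(H) = {else}; in J::=S print then, S is followed by print then with FIRST {print}. Thus FOLLOW(S) = {$, else, end, false, print, then}.
FOLLOW(J): in S::=J S false then, J is followed by S false then with FIRST {else, false, print}; in S::=J end then, J is followed by end then with FIRST {end}. Thus FOLLOW(J) = {else, end, false, print}.
FOLLOW(N): in C::=then N, the suffix after N is empty, so FOLLOW(N) ⊇ FOLLOW(C) = {end, then}. Thus FOLLOW(N) = {end, then}.

{$, else, end, false, print, then}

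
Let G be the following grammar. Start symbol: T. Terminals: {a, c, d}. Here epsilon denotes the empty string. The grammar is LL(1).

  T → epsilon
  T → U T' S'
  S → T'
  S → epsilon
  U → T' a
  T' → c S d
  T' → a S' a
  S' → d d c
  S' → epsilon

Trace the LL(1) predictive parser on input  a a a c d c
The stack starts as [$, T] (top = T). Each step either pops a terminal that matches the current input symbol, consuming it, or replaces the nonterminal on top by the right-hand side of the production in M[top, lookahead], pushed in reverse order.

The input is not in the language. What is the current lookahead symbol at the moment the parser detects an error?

      Stack             Input          Action
   1  $ T               a a a c d c $  expand T → U T' S'
   2  $ S' T' U         a a a c d c $  expand U → T' a
   3  $ S' T' a T'      a a a c d c $  expand T' → a S' a
   4  $ S' T' a a S' a  a a a c d c $  match a
   5  $ S' T' a a S'    a a c d c $    expand S' → epsilon
   6  $ S' T' a a       a a c d c $    match a
   7  $ S' T' a         a c d c $      match a
   8  $ S' T'           c d c $        expand T' → c S d
   9  $ S' d S c        c d c $        match c
  10  $ S' d S          d c $          expand S → epsilon
  11  $ S' d            d c $          match d
  12  $ S'              c $            error: M[S', c] is empty

c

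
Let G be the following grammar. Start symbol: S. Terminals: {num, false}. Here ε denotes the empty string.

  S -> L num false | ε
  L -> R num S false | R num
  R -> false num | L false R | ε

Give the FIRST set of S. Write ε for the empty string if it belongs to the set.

FIRST(S): from S->L num false we get {false, num}; from S->ε we get {ε}. So FIRST(S) = {ε, false, num}.
FIRST(L): from L->R num S false we get {false, num}; from L->R num we get {false, num}. So FIRST(L) = {false, num}.
FIRST(R): from R->false num we get {false}; from R->L false R we get {false, num}; from R->ε we get {ε}. So FIRST(R) = {ε, false, num}.

{ε, false, num}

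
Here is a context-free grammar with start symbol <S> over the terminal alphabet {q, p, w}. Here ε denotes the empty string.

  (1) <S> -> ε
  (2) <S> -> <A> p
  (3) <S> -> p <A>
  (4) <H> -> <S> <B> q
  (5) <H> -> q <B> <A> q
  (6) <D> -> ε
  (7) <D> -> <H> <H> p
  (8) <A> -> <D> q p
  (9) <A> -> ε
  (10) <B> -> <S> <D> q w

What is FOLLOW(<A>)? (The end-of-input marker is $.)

FIRST(<S>): from <S>->ε we get {ε}; from <S>-><A> p we get {p, q}; from <S>->p <A> we get {p}. So FIRST(<S>) = {ε, p, q}.
FIRST(<H>): from <H>-><S> <B> q we get {p, q}; from <H>->q <B> <A> q we get {q}. So FIRST(<H>) = {p, q}.
FIRST(<D>): from <D>->ε we get {ε}; from <D>-><H> <H> p we get {p, q}. So FIRST(<D>) = {ε, p, q}.
FIRST(<A>): from <A>-><D> q p we get {p, q}; from <A>->ε we get {ε}. So FIRST(<A>) = {ε, p, q}.
FIRST(<B>): from <B>-><S> <D> q w we get {p, q}. So FIRST(<B>) = {p, q}.
FOLLOW(<S>) includes $ since <S> is the start symbol.
FOLLOW(<S>): in <H>-><S> <B> q, <S> is followed by <B> q with FIRST {p, q}; in <B>-><S> <D> q w, <S> is followed by <D> q w with FIRST {p, q}. Thus FOLLOW(<S>) = {$, p, q}.
FOLLOW(<H>): in <D>-><H> <H> p (occurrence 1), <H> is followed by <H> p with FIRST {p, q}; in <D>-><H> <H> p (occurrence 2), <H> is followed by p with FIRST {p}. Thus FOLLOW(<H>) = {p, q}.
FOLLOW(<D>): in <A>-><D> q p, <D> is followed by q p with FIRST {q}; in <B>-><S> <D> q w, <D> is followed by q w with FIRST {q}. Thus FOLLOW(<D>) = {q}.
FOLLOW(<A>): in <S>-><A> p, <A> is followed by p with FIRST {p}; in <S>->p <A>, the suffix after <A> is empty, so FOLLOW(<A>) ⊇ FOLLOW(<S>) = {$, p, q}; in <H>->q <B> <A> q, <A> is followed by q with FIRST {q}. Thus FOLLOW(<A>) = {$, p, q}.
FOLLOW(<B>): in <H>-><S> <B> q, <B> is followed by q with FIRST {q}; in <H>->q <B> <A> q, <B> is followed by <A> q with FIRST {p, q}. Thus FOLLOW(<B>) = {p, q}.

{$, p, q}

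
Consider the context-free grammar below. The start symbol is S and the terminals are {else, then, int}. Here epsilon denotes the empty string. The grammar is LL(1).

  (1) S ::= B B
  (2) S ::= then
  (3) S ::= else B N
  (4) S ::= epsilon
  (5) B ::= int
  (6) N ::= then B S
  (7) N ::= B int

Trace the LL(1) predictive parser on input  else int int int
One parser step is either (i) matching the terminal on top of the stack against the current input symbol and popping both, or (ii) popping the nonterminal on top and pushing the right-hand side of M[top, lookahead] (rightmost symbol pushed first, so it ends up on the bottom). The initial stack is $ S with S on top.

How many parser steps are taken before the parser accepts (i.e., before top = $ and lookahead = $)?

8

step 1: stack=$ S  input=else int int int $  — expand S ::= else B N
step 2: stack=$ N B else  input=else int int int $  — match else
step 3: stack=$ N B  input=int int int $  — expand B ::= int
step 4: stack=$ N int  input=int int int $  — match int
step 5: stack=$ N  input=int int $  — expand N ::= B int
step 6: stack=$ int B  input=int int $  — expand B ::= int
step 7: stack=$ int int  input=int int $  — match int
step 8: stack=$ int  input=int $  — match int
Accept reached after 8 steps.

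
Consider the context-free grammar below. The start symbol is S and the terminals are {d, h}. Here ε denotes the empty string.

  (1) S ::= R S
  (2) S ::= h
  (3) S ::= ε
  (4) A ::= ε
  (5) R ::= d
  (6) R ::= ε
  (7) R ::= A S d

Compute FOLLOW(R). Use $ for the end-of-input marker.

{$, d, h}

FIRST(A) = {ε}
FIRST(S) = {ε, d, h}  (via R S)
FIRST(R) = {ε, d, h}  (via A S d)
FOLLOW(S) includes $ since S is the start symbol.
FOLLOW(S): in S::=R S, the suffix after S is empty (adds nothing new); in R::=A S d, S is followed by d with FIRST {d}. Thus FOLLOW(S) = {$, d}.
FOLLOW(A): in R::=A S d, A is followed by S d with FIRST {d, h}. Thus FOLLOW(A) = {d, h}.
FOLLOW(R): in S::=R S, R is followed by S with FIRST {ε, d, h}; in S::=R S, the suffix after R is nullable, so FOLLOW(R) ⊇ FOLLOW(S) = {$, d}. Thus FOLLOW(R) = {$, d, h}.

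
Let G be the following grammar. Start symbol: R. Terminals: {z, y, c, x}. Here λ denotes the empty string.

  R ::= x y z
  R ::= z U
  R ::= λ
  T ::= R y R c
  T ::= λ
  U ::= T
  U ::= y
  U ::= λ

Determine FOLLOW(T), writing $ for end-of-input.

FIRST(R) = {λ, x, z}
FIRST(T) = {λ, x, y, z}  (via R y R c)
FIRST(U) = {λ, x, y, z}  (via T)
FOLLOW(R) includes $ since R is the start symbol.
FOLLOW(R): in T::=R y R c (occurrence 1), R is followed by y R c with FIRST {y}; in T::=R y R c (occurrence 2), R is followed by c with FIRST {c}. Thus FOLLOW(R) = {$, c, y}.
FOLLOW(U): in R::=z U, the suffix after U is empty, so FOLLOW(U) ⊇ FOLLOW(R) = {$, c, y}. Thus FOLLOW(U) = {$, c, y}.
FOLLOW(T): in U::=T, the suffix after T is empty, so FOLLOW(T) ⊇ FOLLOW(U) = {$, c, y}. Thus FOLLOW(T) = {$, c, y}.

{$, c, y}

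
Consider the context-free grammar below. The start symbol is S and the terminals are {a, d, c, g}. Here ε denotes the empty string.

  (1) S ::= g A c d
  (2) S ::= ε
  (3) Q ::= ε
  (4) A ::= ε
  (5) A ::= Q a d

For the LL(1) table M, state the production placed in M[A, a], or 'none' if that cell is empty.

A ::= Q a d

FIRST(S): from S::=g A c d we get {g}; from S::=ε we get {ε}. So FIRST(S) = {ε, g}.
FIRST(Q): from Q::=ε we get {ε}. So FIRST(Q) = {ε}.
FIRST(A): from A::=ε we get {ε}; from A::=Q a d we get {a}. So FIRST(A) = {ε, a}.
FOLLOW(S) includes $ since S is the start symbol.
FOLLOW(A): in S::=g A c d, A is followed by c d with FIRST {c}. Thus FOLLOW(A) = {c}.
For A ::= ε: FIRST(ε) = {ε}, so it goes in M[A, t] for t ∈ {}; since ε ∈ FIRST, also for every t ∈ FOLLOW(A) = {c}.
For A ::= Q a d: FIRST(Q a d) = {a}, so it goes in M[A, t] for t ∈ {a}.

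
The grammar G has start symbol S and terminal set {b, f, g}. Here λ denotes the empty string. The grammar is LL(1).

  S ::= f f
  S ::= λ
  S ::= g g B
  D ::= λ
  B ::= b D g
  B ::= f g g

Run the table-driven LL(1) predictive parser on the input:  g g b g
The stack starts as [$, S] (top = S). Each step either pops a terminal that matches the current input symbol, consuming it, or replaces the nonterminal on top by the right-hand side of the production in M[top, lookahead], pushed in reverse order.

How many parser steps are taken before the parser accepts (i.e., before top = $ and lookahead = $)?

7

     Stack    Input      Action
  1  $ S      g g b g $  expand S ::= g g B
  2  $ B g g  g g b g $  match g
  3  $ B g    g b g $    match g
  4  $ B      b g $      expand B ::= b D g
  5  $ g D b  b g $      match b
  6  $ g D    g $        expand D ::= λ
  7  $ g      g $        match g
Accept reached after 7 steps.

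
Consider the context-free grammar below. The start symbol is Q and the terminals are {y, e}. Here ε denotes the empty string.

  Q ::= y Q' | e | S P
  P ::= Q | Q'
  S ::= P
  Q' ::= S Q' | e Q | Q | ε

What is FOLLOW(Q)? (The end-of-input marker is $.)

FIRST(Q): from Q::=y Q' we get {y}; from Q::=e we get {e}; from Q::=S P we get {ε, e, y}. So FIRST(Q) = {ε, e, y}.
FIRST(P): from P::=Q we get {ε, e, y}; from P::=Q' we get {ε, e, y}. So FIRST(P) = {ε, e, y}.
FIRST(S): from S::=P we get {ε, e, y}. So FIRST(S) = {ε, e, y}.
FIRST(Q'): from Q'::=S Q' we get {ε, e, y}; from Q'::=e Q we get {e}; from Q'::=Q we get {ε, e, y}; from Q'::=ε we get {ε}. So FIRST(Q') = {ε, e, y}.
FOLLOW(Q) includes $ since Q is the start symbol.
FOLLOW(Q): in P::=Q, the suffix after Q is empty, so FOLLOW(Q) ⊇ FOLLOW(P) = {$, e, y}; in Q'::=e Q, the suffix after Q is empty, so FOLLOW(Q) ⊇ FOLLOW(Q') = {$, e, y}; in Q'::=Q, the suffix after Q is empty, so FOLLOW(Q) ⊇ FOLLOW(Q') = {$, e, y}. Thus FOLLOW(Q) = {$, e, y}.
FOLLOW(P): in Q::=S P, the suffix after P is empty, so FOLLOW(P) ⊇ FOLLOW(Q) = {$, e, y}; in S::=P, the suffix after P is empty, so FOLLOW(P) ⊇ FOLLOW(S) = {$, e, y}. Thus FOLLOW(P) = {$, e, y}.
FOLLOW(Q'): in Q::=y Q', the suffix after Q' is empty, so FOLLOW(Q') ⊇ FOLLOW(Q) = {$, e, y}; in P::=Q', the suffix after Q' is empty, so FOLLOW(Q') ⊇ FOLLOW(P) = {$, e, y}; in Q'::=S Q', the suffix after Q' is empty (adds nothing new). Thus FOLLOW(Q') = {$, e, y}.
FOLLOW(S): in Q::=S P, S is followed by P with FIRST {ε, e, y}; in Q::=S P, the suffix after S is nullable, so FOLLOW(S) ⊇ FOLLOW(Q) = {$, e, y}; in Q'::=S Q', S is followed by Q' with FIRST {ε, e, y}; in Q'::=S Q', the suffix after S is nullable, so FOLLOW(S) ⊇ FOLLOW(Q') = {$, e, y}. Thus FOLLOW(S) = {$, e, y}.

{$, e, y}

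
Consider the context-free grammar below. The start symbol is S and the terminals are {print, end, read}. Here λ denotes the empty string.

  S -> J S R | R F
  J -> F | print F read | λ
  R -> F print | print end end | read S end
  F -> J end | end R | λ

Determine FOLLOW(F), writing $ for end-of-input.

{$, end, print, read}

FIRST(S): from S->J S R we get {end, print, read}; from S->R F we get {end, print, read}. So FIRST(S) = {end, print, read}.
FIRST(J): from J->F we get {λ, end, print}; from J->print F read we get {print}; from J->λ we get {λ}. So FIRST(J) = {λ, end, print}.
FIRST(F): from F->J end we get {end, print}; from F->end R we get {end}; from F->λ we get {λ}. So FIRST(F) = {λ, end, print}.
FIRST(R): from R->F print we get {end, print}; from R->print end end we get {print}; from R->read S end we get {read}. So FIRST(R) = {end, print, read}.
FOLLOW(S) includes $ since S is the start symbol.
FOLLOW(S): in S->J S R, S is followed by R with FIRST {end, print, read}; in R->read S end, S is followed by end with FIRST {end}. Thus FOLLOW(S) = {$, end, print, read}.
FOLLOW(J): in S->J S R, J is followed by S R with FIRST {end, print, read}; in F->J end, J is followed by end with FIRST {end}. Thus FOLLOW(J) = {end, print, read}.
FOLLOW(F): in S->R F, the suffix after F is empty, so FOLLOW(F) ⊇ FOLLOW(S) = {$, end, print, read}; in J->F, the suffix after F is empty, so FOLLOW(F) ⊇ FOLLOW(J) = {end, print, read}; in J->print F read, F is followed by read with FIRST {read}; in R->F print, F is followed by print with FIRST {print}. Thus FOLLOW(F) = {$, end, print, read}.
FOLLOW(R): in S->J S R, the suffix after R is empty, so FOLLOW(R) ⊇ FOLLOW(S) = {$, end, print, read}; in S->R F, R is followed by F with FIRST {λ, end, print}; in S->R F, the suffix after R is nullable, so FOLLOW(R) ⊇ FOLLOW(S) = {$, end, print, read}; in F->end R, the suffix after R is empty, so FOLLOW(R) ⊇ FOLLOW(F) = {$, end, print, read}. Thus FOLLOW(R) = {$, end, print, read}.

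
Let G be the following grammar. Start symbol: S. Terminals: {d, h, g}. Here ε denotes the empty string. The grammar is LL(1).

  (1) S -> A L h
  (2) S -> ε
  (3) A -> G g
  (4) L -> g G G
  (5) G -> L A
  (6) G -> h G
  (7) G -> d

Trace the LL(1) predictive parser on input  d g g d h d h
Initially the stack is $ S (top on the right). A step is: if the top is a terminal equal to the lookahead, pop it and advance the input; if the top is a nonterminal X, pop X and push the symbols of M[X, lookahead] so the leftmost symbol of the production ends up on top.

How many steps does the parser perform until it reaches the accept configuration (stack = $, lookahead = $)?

14

      Stack      Input            Action
   1  $ S        d g g d h d h $  expand S -> A L h
   2  $ h L A    d g g d h d h $  expand A -> G g
   3  $ h L g G  d g g d h d h $  expand G -> d
   4  $ h L g d  d g g d h d h $  match d
   5  $ h L g    g g d h d h $    match g
   6  $ h L      g d h d h $      expand L -> g G G
   7  $ h G G g  g d h d h $      match g
   8  $ h G G    d h d h $        expand G -> d
   9  $ h G d    d h d h $        match d
  10  $ h G      h d h $          expand G -> h G
  11  $ h G h    h d h $          match h
  12  $ h G      d h $            expand G -> d
  13  $ h d      d h $            match d
  14  $ h        h $              match h
Accept reached after 14 steps.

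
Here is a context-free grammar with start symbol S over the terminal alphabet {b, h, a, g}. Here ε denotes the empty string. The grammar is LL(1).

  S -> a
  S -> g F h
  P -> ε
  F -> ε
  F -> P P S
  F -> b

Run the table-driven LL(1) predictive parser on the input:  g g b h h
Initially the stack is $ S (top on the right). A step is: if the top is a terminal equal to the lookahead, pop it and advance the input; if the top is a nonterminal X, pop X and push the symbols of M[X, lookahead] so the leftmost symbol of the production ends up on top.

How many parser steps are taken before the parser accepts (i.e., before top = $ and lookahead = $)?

      Stack      Input        Action
   1  $ S        g g b h h $  expand S -> g F h
   2  $ h F g    g g b h h $  match g
   3  $ h F      g b h h $    expand F -> P P S
   4  $ h S P P  g b h h $    expand P -> ε
   5  $ h S P    g b h h $    expand P -> ε
   6  $ h S      g b h h $    expand S -> g F h
   7  $ h h F g  g b h h $    match g
   8  $ h h F    b h h $      expand F -> b
   9  $ h h b    b h h $      match b
  10  $ h h      h h $        match h
  11  $ h        h $          match h
Accept reached after 11 steps.

11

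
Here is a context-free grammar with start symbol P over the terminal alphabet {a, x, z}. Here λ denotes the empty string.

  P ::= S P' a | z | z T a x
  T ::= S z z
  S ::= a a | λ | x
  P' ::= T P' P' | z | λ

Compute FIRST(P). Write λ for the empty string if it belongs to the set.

{a, x, z}

FIRST(S): from S::=a a we get {a}; from S::=λ we get {λ}; from S::=x we get {x}. So FIRST(S) = {λ, a, x}.
FIRST(T): from T::=S z z we get {a, x, z}. So FIRST(T) = {a, x, z}.
FIRST(P'): from P'::=T P' P' we get {a, x, z}; from P'::=z we get {z}; from P'::=λ we get {λ}. So FIRST(P') = {λ, a, x, z}.
FIRST(P): from P::=S P' a we get {a, x, z}; from P::=z we get {z}; from P::=z T a x we get {z}. So FIRST(P) = {a, x, z}.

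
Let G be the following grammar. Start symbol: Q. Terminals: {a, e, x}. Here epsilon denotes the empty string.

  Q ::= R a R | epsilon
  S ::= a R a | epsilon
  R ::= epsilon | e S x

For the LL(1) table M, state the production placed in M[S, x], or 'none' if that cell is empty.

FIRST(S) = {epsilon, a}
FIRST(R) = {epsilon, e}
FIRST(Q) = {epsilon, a, e}  (via R a R)
FOLLOW(Q) includes $ since Q is the start symbol.
FOLLOW(S): in R::=e S x, S is followed by x with FIRST {x}. Thus FOLLOW(S) = {x}.
For S ::= a R a: FIRST(a R a) = {a}, so it goes in M[S, t] for t ∈ {a}.
For S ::= epsilon: FIRST(epsilon) = {epsilon}, so it goes in M[S, t] for t ∈ {}; since epsilon ∈ FIRST, also for every t ∈ FOLLOW(S) = {x}.

S ::= epsilon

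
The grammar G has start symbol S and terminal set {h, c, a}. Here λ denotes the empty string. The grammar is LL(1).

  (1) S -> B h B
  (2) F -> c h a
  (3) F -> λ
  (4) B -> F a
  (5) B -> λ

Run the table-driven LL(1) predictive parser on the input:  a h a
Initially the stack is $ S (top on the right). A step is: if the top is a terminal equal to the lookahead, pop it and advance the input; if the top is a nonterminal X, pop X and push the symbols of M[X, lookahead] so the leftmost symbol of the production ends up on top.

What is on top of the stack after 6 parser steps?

F

step 1: stack=$ S  input=a h a $  — expand S -> B h B
step 2: stack=$ B h B  input=a h a $  — expand B -> F a
step 3: stack=$ B h a F  input=a h a $  — expand F -> λ
step 4: stack=$ B h a  input=a h a $  — match a
step 5: stack=$ B h  input=h a $  — match h
step 6: stack=$ B  input=a $  — expand B -> F a
Stack after step 6: $ a F (top = F).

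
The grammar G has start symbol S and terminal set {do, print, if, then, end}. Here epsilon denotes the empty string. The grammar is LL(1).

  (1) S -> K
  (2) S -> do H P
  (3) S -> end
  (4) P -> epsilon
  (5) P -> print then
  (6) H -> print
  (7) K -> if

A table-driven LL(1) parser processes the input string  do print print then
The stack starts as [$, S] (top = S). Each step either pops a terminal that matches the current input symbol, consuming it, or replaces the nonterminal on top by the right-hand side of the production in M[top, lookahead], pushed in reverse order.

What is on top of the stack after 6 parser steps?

step 1: stack=$ S  input=do print print then $  — expand S -> do H P
step 2: stack=$ P H do  input=do print print then $  — match do
step 3: stack=$ P H  input=print print then $  — expand H -> print
step 4: stack=$ P print  input=print print then $  — match print
step 5: stack=$ P  input=print then $  — expand P -> print then
step 6: stack=$ then print  input=print then $  — match print
Stack after step 6: $ then (top = then).

then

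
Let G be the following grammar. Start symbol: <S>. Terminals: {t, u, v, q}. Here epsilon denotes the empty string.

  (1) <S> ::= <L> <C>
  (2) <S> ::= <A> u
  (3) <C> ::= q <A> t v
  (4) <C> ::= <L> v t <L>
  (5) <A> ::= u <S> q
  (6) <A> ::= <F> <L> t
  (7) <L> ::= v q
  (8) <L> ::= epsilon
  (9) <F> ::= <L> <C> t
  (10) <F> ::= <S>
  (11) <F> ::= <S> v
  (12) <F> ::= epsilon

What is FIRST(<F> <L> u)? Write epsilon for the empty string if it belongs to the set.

{q, t, u, v}

FIRST(<L>): from <L>::=v q we get {v}; from <L>::=epsilon we get {epsilon}. So FIRST(<L>) = {epsilon, v}.
FIRST(<C>): from <C>::=q <A> t v we get {q}; from <C>::=<L> v t <L> we get {v}. So FIRST(<C>) = {q, v}.
FIRST(<S>): from <S>::=<L> <C> we get {q, v}; from <S>::=<A> u we get {q, t, u, v}. So FIRST(<S>) = {q, t, u, v}.
FIRST(<F>): from <F>::=<L> <C> t we get {q, v}; from <F>::=<S> we get {q, t, u, v}; from <F>::=<S> v we get {q, t, u, v}; from <F>::=epsilon we get {epsilon}. So FIRST(<F>) = {epsilon, q, t, u, v}.
FIRST(<A>): from <A>::=u <S> q we get {u}; from <A>::=<F> <L> t we get {q, t, u, v}. So FIRST(<A>) = {q, t, u, v}.
FIRST(<F> <L> u): take FIRST of each symbol in turn, carrying on past any symbol whose FIRST contains epsilon; result {q, t, u, v}.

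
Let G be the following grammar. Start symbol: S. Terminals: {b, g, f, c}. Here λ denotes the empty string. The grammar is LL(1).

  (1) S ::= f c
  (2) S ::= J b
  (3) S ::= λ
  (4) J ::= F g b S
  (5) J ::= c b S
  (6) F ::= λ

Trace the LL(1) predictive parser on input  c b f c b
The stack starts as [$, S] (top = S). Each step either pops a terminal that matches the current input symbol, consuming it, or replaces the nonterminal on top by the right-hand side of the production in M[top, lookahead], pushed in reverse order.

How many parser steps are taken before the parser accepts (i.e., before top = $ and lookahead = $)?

step 1: stack=$ S  input=c b f c b $  — expand S ::= J b
step 2: stack=$ b J  input=c b f c b $  — expand J ::= c b S
step 3: stack=$ b S b c  input=c b f c b $  — match c
step 4: stack=$ b S b  input=b f c b $  — match b
step 5: stack=$ b S  input=f c b $  — expand S ::= f c
step 6: stack=$ b c f  input=f c b $  — match f
step 7: stack=$ b c  input=c b $  — match c
step 8: stack=$ b  input=b $  — match b
Accept reached after 8 steps.

8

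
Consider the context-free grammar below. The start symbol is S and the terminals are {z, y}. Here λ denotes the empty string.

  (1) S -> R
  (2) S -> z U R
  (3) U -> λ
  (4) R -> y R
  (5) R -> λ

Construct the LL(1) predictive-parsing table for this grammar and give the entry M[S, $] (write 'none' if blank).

FIRST(U): from U->λ we get {λ}. So FIRST(U) = {λ}.
FIRST(R): from R->y R we get {y}; from R->λ we get {λ}. So FIRST(R) = {λ, y}.
FIRST(S): from S->R we get {λ, y}; from S->z U R we get {z}. So FIRST(S) = {λ, y, z}.
FOLLOW(S) includes $ since S is the start symbol.
FOLLOW(S): S appears on no right-hand side. Thus FOLLOW(S) = {$}.
For S -> R: FIRST(R) = {λ, y}, so it goes in M[S, t] for t ∈ {y}; since λ ∈ FIRST, also for every t ∈ FOLLOW(S) = {$}.
For S -> z U R: FIRST(z U R) = {z}, so it goes in M[S, t] for t ∈ {z}.

S -> R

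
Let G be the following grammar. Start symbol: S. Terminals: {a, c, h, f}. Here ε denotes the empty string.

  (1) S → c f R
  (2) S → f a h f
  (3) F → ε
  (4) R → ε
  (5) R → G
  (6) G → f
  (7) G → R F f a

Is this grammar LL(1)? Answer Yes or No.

No

FIRST(S) = {c, f}
FIRST(F) = {ε}
FIRST(R) = {ε, f}
FIRST(G) = {f}
FOLLOW(S) = {$}
FOLLOW(F) = {f}
FOLLOW(R) = {$, f}
FOLLOW(G) = {$, f}
Cell M[G, f] receives both G → f and G → R F f a — the grammar is not LL(1).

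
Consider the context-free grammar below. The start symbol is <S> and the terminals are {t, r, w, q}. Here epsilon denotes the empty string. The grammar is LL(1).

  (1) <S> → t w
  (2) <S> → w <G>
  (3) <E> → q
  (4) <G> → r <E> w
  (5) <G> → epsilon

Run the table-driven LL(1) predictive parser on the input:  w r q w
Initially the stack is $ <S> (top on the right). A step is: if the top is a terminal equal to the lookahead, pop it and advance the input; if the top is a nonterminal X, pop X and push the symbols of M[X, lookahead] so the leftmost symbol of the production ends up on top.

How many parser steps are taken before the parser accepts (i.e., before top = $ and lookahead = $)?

7

     Stack      Input      Action
  1  $ <S>      w r q w $  expand <S> → w <G>
  2  $ <G> w    w r q w $  match w
  3  $ <G>      r q w $    expand <G> → r <E> w
  4  $ w <E> r  r q w $    match r
  5  $ w <E>    q w $      expand <E> → q
  6  $ w q      q w $      match q
  7  $ w        w $        match w
Accept reached after 7 steps.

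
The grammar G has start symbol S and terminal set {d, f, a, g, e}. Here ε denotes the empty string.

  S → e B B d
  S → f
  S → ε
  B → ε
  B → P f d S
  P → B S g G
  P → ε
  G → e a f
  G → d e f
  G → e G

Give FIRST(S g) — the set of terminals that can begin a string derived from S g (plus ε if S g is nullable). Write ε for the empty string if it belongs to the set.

FIRST(S): from S→e B B d we get {e}; from S→f we get {f}; from S→ε we get {ε}. So FIRST(S) = {ε, e, f}.
FIRST(G): from G→e a f we get {e}; from G→d e f we get {d}; from G→e G we get {e}. So FIRST(G) = {d, e}.
FIRST(B): from B→ε we get {ε}; from B→P f d S we get {e, f, g}. So FIRST(B) = {ε, e, f, g}.
FIRST(P): from P→B S g G we get {e, f, g}; from P→ε we get {ε}. So FIRST(P) = {ε, e, f, g}.
FIRST(S g): take FIRST of each symbol in turn, carrying on past any symbol whose FIRST contains ε; result {e, f, g}.

{e, f, g}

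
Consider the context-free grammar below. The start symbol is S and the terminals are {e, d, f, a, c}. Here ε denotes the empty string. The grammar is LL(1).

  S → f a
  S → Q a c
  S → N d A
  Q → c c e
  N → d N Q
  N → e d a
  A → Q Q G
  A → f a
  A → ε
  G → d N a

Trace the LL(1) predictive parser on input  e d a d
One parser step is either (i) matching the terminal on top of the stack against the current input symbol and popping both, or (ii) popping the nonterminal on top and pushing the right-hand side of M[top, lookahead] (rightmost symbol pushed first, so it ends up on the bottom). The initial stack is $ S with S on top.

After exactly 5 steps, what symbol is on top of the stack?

d

step 1: stack=$ S  input=e d a d $  — expand S → N d A
step 2: stack=$ A d N  input=e d a d $  — expand N → e d a
step 3: stack=$ A d a d e  input=e d a d $  — match e
step 4: stack=$ A d a d  input=d a d $  — match d
step 5: stack=$ A d a  input=a d $  — match a
Stack after step 5: $ A d (top = d).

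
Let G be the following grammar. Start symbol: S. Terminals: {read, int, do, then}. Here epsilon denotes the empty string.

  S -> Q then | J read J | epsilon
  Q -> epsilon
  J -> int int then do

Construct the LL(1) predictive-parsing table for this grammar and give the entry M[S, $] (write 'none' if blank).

S -> epsilon

FIRST(Q) = {epsilon}
FIRST(J) = {int}
FIRST(S) = {epsilon, int, then}  (via Q then, J read J)
FOLLOW(S) includes $ since S is the start symbol.
FOLLOW(S): S appears on no right-hand side. Thus FOLLOW(S) = {$}.
For S -> Q then: FIRST(Q then) = {then}, so it goes in M[S, t] for t ∈ {then}.
For S -> J read J: FIRST(J read J) = {int}, so it goes in M[S, t] for t ∈ {int}.
For S -> epsilon: FIRST(epsilon) = {epsilon}, so it goes in M[S, t] for t ∈ {}; since epsilon ∈ FIRST, also for every t ∈ FOLLOW(S) = {$}.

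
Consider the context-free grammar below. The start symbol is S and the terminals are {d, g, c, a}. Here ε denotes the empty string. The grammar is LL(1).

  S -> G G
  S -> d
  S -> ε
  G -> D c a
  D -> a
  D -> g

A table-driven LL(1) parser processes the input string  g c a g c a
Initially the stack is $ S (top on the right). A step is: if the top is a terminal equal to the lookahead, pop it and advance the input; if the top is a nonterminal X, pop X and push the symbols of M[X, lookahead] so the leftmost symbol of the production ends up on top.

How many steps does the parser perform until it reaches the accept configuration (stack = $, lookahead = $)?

step 1: stack=$ S  input=g c a g c a $  — expand S -> G G
step 2: stack=$ G G  input=g c a g c a $  — expand G -> D c a
step 3: stack=$ G a c D  input=g c a g c a $  — expand D -> g
step 4: stack=$ G a c g  input=g c a g c a $  — match g
step 5: stack=$ G a c  input=c a g c a $  — match c
step 6: stack=$ G a  input=a g c a $  — match a
step 7: stack=$ G  input=g c a $  — expand G -> D c a
step 8: stack=$ a c D  input=g c a $  — expand D -> g
step 9: stack=$ a c g  input=g c a $  — match g
step 10: stack=$ a c  input=c a $  — match c
step 11: stack=$ a  input=a $  — match a
Accept reached after 11 steps.

11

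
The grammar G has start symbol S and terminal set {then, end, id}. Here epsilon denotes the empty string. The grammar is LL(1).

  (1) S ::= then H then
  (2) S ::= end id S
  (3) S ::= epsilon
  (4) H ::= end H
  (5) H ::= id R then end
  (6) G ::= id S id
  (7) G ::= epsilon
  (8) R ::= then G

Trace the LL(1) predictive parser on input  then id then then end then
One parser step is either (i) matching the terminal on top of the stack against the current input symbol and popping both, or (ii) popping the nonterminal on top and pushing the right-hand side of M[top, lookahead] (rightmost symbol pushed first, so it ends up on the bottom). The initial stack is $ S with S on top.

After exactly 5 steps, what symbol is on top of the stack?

then

     Stack                 Input                         Action
  1  $ S                   then id then then end then $  expand S ::= then H then
  2  $ then H then         then id then then end then $  match then
  3  $ then H              id then then end then $       expand H ::= id R then end
  4  $ then end then R id  id then then end then $       match id
  5  $ then end then R     then then end then $          expand R ::= then G
Stack after step 5: $ then end then G then (top = then).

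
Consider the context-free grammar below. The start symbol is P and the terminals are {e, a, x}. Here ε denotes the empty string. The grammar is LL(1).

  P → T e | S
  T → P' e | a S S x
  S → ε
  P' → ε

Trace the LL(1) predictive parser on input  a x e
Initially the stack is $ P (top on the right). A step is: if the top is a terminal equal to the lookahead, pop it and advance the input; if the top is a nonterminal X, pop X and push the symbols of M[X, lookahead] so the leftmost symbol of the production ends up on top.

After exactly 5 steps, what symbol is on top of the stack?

x

step 1: stack=$ P  input=a x e $  — expand P → T e
step 2: stack=$ e T  input=a x e $  — expand T → a S S x
step 3: stack=$ e x S S a  input=a x e $  — match a
step 4: stack=$ e x S S  input=x e $  — expand S → ε
step 5: stack=$ e x S  input=x e $  — expand S → ε
Stack after step 5: $ e x (top = x).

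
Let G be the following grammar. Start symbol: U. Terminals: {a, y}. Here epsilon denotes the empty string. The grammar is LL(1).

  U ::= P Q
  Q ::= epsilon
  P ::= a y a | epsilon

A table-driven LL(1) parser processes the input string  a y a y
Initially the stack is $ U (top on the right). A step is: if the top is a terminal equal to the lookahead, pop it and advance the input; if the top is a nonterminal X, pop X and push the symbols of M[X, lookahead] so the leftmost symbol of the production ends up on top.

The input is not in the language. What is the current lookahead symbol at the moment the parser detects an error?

y

     Stack      Input      Action
  1  $ U        a y a y $  expand U ::= P Q
  2  $ Q P      a y a y $  expand P ::= a y a
  3  $ Q a y a  a y a y $  match a
  4  $ Q a y    y a y $    match y
  5  $ Q a      a y $      match a
  6  $ Q        y $        error: M[Q, y] is empty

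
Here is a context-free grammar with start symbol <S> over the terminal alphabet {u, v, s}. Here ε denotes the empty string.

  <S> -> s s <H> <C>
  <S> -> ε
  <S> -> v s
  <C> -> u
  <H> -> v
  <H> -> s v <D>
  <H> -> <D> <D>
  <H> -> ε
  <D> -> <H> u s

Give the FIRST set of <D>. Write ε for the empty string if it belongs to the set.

FIRST(<S>) = {ε, s, v}
FIRST(<C>) = {u}
FIRST(<H>) = {ε, s, u, v}  (via <D> <D>)
FIRST(<D>) = {s, u, v}  (via <H> u s)

{s, u, v}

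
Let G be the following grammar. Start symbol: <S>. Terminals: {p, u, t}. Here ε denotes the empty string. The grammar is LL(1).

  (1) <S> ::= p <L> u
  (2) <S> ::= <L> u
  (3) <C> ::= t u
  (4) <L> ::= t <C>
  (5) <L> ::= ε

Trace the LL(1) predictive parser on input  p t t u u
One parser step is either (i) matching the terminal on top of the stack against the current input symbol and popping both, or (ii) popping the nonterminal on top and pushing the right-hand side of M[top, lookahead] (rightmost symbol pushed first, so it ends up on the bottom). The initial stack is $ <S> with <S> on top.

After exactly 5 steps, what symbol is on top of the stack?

t

     Stack      Input        Action
  1  $ <S>      p t t u u $  expand <S> ::= p <L> u
  2  $ u <L> p  p t t u u $  match p
  3  $ u <L>    t t u u $    expand <L> ::= t <C>
  4  $ u <C> t  t t u u $    match t
  5  $ u <C>    t u u $      expand <C> ::= t u
Stack after step 5: $ u u t (top = t).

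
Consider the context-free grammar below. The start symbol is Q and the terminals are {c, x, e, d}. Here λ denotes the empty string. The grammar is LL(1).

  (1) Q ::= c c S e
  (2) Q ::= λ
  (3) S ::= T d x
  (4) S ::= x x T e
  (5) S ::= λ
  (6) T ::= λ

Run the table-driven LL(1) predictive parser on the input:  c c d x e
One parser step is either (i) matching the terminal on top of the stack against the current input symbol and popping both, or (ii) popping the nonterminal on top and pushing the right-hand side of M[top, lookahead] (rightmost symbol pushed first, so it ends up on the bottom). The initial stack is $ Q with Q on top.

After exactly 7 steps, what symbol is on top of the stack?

step 1: stack=$ Q  input=c c d x e $  — expand Q ::= c c S e
step 2: stack=$ e S c c  input=c c d x e $  — match c
step 3: stack=$ e S c  input=c d x e $  — match c
step 4: stack=$ e S  input=d x e $  — expand S ::= T d x
step 5: stack=$ e x d T  input=d x e $  — expand T ::= λ
step 6: stack=$ e x d  input=d x e $  — match d
step 7: stack=$ e x  input=x e $  — match x
Stack after step 7: $ e (top = e).

e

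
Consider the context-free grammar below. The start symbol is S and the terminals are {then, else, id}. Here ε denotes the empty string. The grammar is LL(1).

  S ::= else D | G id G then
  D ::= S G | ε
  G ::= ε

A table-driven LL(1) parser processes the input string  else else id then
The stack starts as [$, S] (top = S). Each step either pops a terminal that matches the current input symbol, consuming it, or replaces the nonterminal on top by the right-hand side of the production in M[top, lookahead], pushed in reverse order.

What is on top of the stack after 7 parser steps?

     Stack       Input                Action
  1  $ S         else else id then $  expand S ::= else D
  2  $ D else    else else id then $  match else
  3  $ D         else id then $       expand D ::= S G
  4  $ G S       else id then $       expand S ::= else D
  5  $ G D else  else id then $       match else
  6  $ G D       id then $            expand D ::= S G
  7  $ G G S     id then $            expand S ::= G id G then
Stack after step 7: $ G G then G id G (top = G).

G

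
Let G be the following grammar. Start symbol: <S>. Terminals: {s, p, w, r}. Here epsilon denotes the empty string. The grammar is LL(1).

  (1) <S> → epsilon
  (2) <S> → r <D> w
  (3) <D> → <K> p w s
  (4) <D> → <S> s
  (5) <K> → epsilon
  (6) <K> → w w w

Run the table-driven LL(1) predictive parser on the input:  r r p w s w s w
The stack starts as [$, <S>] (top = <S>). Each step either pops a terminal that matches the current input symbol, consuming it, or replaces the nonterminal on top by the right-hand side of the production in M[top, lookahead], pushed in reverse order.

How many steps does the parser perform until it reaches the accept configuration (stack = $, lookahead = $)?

step 1: stack=$ <S>  input=r r p w s w s w $  — expand <S> → r <D> w
step 2: stack=$ w <D> r  input=r r p w s w s w $  — match r
step 3: stack=$ w <D>  input=r p w s w s w $  — expand <D> → <S> s
step 4: stack=$ w s <S>  input=r p w s w s w $  — expand <S> → r <D> w
step 5: stack=$ w s w <D> r  input=r p w s w s w $  — match r
step 6: stack=$ w s w <D>  input=p w s w s w $  — expand <D> → <K> p w s
step 7: stack=$ w s w s w p <K>  input=p w s w s w $  — expand <K> → epsilon
step 8: stack=$ w s w s w p  input=p w s w s w $  — match p
step 9: stack=$ w s w s w  input=w s w s w $  — match w
step 10: stack=$ w s w s  input=s w s w $  — match s
step 11: stack=$ w s w  input=w s w $  — match w
step 12: stack=$ w s  input=s w $  — match s
step 13: stack=$ w  input=w $  — match w
Accept reached after 13 steps.

13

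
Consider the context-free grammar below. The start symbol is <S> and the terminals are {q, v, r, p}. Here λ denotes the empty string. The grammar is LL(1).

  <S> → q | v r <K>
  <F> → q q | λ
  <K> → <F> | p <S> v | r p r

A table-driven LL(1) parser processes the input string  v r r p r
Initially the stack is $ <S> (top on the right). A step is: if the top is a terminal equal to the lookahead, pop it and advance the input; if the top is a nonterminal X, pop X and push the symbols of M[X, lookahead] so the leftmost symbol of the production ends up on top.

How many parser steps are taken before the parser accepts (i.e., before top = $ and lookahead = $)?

step 1: stack=$ <S>  input=v r r p r $  — expand <S> → v r <K>
step 2: stack=$ <K> r v  input=v r r p r $  — match v
step 3: stack=$ <K> r  input=r r p r $  — match r
step 4: stack=$ <K>  input=r p r $  — expand <K> → r p r
step 5: stack=$ r p r  input=r p r $  — match r
step 6: stack=$ r p  input=p r $  — match p
step 7: stack=$ r  input=r $  — match r
Accept reached after 7 steps.

7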